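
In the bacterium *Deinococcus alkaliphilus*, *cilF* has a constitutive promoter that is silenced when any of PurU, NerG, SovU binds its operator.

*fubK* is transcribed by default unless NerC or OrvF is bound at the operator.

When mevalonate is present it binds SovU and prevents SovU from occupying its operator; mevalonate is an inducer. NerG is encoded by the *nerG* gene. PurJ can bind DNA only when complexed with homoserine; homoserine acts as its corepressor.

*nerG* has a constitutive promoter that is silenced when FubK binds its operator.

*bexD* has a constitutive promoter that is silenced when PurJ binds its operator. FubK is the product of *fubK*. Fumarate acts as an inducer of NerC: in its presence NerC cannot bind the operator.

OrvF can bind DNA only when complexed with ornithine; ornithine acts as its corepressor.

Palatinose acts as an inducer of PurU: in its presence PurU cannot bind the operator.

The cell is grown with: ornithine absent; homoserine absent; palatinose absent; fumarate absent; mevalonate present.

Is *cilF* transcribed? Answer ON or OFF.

Palatinose is absent, so PurU is active.
Fumarate is absent, so NerC is active.
Ornithine is absent, so OrvF is inactive.
With repressor NerC bound, *fubK* is not transcribed.
So FubK is not produced.
With no repressor bound, *nerG* is transcribed.
So NerG is produced and active.
Mevalonate is present, so SovU is inactive.
With repressor PurU bound, *cilF* is not transcribed.

OFF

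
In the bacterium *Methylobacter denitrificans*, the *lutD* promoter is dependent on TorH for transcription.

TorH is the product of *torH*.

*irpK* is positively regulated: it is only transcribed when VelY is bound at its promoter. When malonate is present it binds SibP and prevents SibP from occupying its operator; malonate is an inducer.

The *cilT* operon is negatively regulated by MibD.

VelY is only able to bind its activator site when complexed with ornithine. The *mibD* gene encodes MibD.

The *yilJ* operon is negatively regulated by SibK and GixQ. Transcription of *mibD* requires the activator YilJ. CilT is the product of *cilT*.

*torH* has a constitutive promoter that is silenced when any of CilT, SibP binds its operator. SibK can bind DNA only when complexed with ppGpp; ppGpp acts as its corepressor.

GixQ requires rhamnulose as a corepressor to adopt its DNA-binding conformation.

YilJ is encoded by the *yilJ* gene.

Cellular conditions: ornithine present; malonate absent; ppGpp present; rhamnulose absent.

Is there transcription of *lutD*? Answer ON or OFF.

ppGpp is present, so SibK is active.
Rhamnulose is absent, so GixQ is inactive.
With repressor SibK bound, *yilJ* is not transcribed.
So YilJ is not produced.
Required activator YilJ is absent, so *mibD* is not transcribed.
So MibD is not produced.
With no repressor bound, *cilT* is transcribed.
So CilT is produced and active.
Malonate is absent, so SibP is active.
With repressor CilT bound, *torH* is not transcribed.
So TorH is not produced.
Required activator TorH is absent, so *lutD* is not transcribed.

OFF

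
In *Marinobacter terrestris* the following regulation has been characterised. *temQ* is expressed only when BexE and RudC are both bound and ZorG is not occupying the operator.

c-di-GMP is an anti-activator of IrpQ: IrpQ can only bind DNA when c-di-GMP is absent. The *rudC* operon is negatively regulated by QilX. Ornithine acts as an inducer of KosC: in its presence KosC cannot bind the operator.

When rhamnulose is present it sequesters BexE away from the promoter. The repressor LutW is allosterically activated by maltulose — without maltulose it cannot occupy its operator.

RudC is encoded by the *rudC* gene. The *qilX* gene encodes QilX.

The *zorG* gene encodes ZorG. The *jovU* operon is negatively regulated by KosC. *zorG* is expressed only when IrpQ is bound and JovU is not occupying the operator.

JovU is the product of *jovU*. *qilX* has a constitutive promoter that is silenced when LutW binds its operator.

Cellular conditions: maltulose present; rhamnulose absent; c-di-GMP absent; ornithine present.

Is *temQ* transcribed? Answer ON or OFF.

Rhamnulose is absent, so BexE is active.
Maltulose is present, so LutW is active.
With repressor LutW bound, *qilX* is not transcribed.
So QilX is not produced.
With no repressor bound, *rudC* is transcribed.
So RudC is produced and active.
Ornithine is present, so KosC is inactive.
With no repressor bound, *jovU* is transcribed.
So JovU is produced and active.
c-di-GMP is absent, so IrpQ is active.
With repressor JovU bound, *zorG* is not transcribed.
So ZorG is not produced.
No repressor is bound and BexE and RudC are active, so *temQ* is transcribed.

ON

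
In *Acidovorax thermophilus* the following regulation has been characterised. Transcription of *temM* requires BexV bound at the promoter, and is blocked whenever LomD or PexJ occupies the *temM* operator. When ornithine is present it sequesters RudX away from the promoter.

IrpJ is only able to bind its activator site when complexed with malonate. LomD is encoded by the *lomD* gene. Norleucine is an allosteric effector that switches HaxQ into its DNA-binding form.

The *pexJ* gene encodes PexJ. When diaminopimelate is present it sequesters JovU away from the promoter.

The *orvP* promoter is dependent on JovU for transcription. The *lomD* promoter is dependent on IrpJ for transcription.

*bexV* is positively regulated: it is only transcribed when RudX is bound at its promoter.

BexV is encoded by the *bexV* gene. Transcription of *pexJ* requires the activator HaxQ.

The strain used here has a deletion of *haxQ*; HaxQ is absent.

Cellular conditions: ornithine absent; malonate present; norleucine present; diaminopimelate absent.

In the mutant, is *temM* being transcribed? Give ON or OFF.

OFF

Ornithine is absent, so RudX is active.
No repressor is bound and RudX is active, so *bexV* is transcribed.
So BexV is produced and active.
Malonate is present, so IrpJ is active.
No repressor is bound and IrpJ is active, so *lomD* is transcribed.
So LomD is produced and active.
HaxQ is non-functional in this strain, so it has no effect.
Required activator HaxQ is absent, so *pexJ* is not transcribed.
So PexJ is not produced.
With repressor LomD bound, *temM* is not transcribed.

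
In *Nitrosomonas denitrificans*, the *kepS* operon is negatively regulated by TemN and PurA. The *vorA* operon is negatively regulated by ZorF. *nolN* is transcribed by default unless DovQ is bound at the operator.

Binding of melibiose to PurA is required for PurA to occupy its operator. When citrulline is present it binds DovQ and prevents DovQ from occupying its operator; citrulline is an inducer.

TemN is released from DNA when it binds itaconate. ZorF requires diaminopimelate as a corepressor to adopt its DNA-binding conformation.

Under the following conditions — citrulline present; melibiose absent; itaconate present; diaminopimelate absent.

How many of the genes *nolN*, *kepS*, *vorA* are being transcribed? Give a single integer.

Citrulline is present, so DovQ is inactive.
With no repressor bound, *nolN* is transcribed.
→ *nolN* is ON.
Itaconate is present, so TemN is inactive.
Melibiose is absent, so PurA is inactive.
With no repressor bound, *kepS* is transcribed.
→ *kepS* is ON.
Diaminopimelate is absent, so ZorF is inactive.
With no repressor bound, *vorA* is transcribed.
→ *vorA* is ON.
3 of the 3 genes are transcribed.

3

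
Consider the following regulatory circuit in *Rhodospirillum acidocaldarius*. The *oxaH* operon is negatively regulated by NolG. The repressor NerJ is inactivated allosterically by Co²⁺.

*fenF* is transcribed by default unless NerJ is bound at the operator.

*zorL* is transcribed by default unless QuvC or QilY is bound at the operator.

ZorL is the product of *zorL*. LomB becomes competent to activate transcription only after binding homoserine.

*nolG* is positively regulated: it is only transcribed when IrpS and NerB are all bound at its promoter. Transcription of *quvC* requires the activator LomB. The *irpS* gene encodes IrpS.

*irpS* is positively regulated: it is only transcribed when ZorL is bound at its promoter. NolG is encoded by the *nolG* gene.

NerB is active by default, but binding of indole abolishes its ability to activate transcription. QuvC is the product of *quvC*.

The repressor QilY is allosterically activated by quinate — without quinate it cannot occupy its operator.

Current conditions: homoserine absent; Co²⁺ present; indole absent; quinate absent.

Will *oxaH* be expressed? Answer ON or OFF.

Homoserine is absent, so LomB is inactive.
Required activator LomB is absent, so *quvC* is not transcribed.
So QuvC is not produced.
Quinate is absent, so QilY is inactive.
With no repressor bound, *zorL* is transcribed.
So ZorL is produced and active.
No repressor is bound and ZorL is active, so *irpS* is transcribed.
So IrpS is produced and active.
Indole is absent, so NerB is active.
No repressor is bound and IrpS and NerB are active, so *nolG* is transcribed.
So NolG is produced and active.
With repressor NolG bound, *oxaH* is not transcribed.

OFF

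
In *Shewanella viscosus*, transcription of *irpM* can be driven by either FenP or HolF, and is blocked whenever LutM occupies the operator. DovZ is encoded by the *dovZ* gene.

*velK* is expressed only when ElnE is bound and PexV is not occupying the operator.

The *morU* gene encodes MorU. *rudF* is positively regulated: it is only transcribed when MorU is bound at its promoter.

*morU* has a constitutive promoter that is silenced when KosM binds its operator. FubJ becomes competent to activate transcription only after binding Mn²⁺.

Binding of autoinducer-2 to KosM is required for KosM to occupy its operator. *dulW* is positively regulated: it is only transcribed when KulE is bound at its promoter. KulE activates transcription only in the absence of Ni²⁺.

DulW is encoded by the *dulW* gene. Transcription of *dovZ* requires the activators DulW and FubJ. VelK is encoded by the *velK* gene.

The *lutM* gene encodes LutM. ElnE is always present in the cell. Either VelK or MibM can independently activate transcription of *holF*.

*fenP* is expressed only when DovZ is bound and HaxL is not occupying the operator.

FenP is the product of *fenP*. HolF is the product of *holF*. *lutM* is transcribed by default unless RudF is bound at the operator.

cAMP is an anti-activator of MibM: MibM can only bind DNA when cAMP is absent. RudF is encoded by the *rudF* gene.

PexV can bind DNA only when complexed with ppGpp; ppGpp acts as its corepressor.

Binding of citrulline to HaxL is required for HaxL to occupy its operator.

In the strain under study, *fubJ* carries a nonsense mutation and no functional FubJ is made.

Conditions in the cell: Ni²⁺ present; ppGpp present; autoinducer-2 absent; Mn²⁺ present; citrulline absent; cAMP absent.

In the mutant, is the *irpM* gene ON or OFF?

ON

Ni²⁺ is present, so KulE is inactive.
Required activator KulE is absent, so *dulW* is not transcribed.
So DulW is not produced.
FubJ is non-functional in this strain, so it has no effect.
Required activator DulW is absent, so *dovZ* is not transcribed.
So DovZ is not produced.
Citrulline is absent, so HaxL is inactive.
Required activator DovZ is absent, so *fenP* is not transcribed.
So FenP is not produced.
Autoinducer-2 is absent, so KosM is inactive.
With no repressor bound, *morU* is transcribed.
So MorU is produced and active.
No repressor is bound and MorU is active, so *rudF* is transcribed.
So RudF is produced and active.
With repressor RudF bound, *lutM* is not transcribed.
So LutM is not produced.
ppGpp is present, so PexV is active.
ElnE is produced constitutively and is active.
With repressor PexV bound, *velK* is not transcribed.
So VelK is not produced.
cAMP is absent, so MibM is active.
Activator MibM is present, so *holF* is transcribed.
So HolF is produced and active.
Activator HolF is present, so *irpM* is transcribed.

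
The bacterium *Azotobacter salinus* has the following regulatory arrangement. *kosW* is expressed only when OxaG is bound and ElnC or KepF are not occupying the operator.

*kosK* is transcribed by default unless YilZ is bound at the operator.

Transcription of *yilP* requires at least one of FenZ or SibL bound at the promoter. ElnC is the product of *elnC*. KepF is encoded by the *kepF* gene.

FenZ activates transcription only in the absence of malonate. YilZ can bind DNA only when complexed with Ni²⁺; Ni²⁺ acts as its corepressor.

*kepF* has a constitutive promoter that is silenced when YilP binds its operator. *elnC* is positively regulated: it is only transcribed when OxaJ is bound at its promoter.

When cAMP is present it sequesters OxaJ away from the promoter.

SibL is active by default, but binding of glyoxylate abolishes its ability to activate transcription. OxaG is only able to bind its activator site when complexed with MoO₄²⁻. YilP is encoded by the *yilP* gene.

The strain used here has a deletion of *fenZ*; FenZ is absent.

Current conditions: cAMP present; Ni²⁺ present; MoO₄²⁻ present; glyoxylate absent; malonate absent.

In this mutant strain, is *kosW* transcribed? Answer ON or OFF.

ON

cAMP is present, so OxaJ is inactive.
Required activator OxaJ is absent, so *elnC* is not transcribed.
So ElnC is not produced.
FenZ is non-functional in this strain, so it has no effect.
Glyoxylate is absent, so SibL is active.
Activator SibL is present, so *yilP* is transcribed.
So YilP is produced and active.
With repressor YilP bound, *kepF* is not transcribed.
So KepF is not produced.
MoO₄²⁻ is present, so OxaG is active.
No repressor is bound and OxaG is active, so *kosW* is transcribed.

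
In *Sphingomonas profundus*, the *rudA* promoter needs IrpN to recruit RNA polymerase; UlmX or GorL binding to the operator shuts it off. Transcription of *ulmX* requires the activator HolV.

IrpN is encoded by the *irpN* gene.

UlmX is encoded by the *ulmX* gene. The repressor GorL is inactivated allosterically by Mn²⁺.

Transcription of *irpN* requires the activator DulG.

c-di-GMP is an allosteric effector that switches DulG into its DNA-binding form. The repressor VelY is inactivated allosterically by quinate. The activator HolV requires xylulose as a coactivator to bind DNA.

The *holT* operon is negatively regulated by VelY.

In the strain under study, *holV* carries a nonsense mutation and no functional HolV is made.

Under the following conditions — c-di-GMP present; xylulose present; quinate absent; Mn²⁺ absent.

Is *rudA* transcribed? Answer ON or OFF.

HolV is non-functional in this strain, so it has no effect.
Required activator HolV is absent, so *ulmX* is not transcribed.
So UlmX is not produced.
c-di-GMP is present, so DulG is active.
No repressor is bound and DulG is active, so *irpN* is transcribed.
So IrpN is produced and active.
Mn²⁺ is absent, so GorL is active.
With repressor GorL bound, *rudA* is not transcribed.

OFF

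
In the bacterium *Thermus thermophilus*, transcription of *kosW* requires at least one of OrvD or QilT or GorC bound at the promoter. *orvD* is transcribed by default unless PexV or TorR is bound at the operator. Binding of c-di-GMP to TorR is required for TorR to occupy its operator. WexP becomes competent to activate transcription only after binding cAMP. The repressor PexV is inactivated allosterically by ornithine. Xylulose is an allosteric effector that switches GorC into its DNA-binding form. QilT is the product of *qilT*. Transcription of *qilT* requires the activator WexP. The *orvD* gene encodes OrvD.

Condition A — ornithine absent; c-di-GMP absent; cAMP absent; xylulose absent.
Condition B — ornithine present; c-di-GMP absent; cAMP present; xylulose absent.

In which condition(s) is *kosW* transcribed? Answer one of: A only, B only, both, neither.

B only

Condition A:
Ornithine is absent, so PexV is active.
c-di-GMP is absent, so TorR is inactive.
With repressor PexV bound, *orvD* is not transcribed.
So OrvD is not produced.
cAMP is absent, so WexP is inactive.
Required activator WexP is absent, so *qilT* is not transcribed.
So QilT is not produced.
Xylulose is absent, so GorC is inactive.
No activator is available at the *kosW* promoter, so *kosW* is not transcribed.
→ *kosW* is OFF in A.
Condition B:
Ornithine is present, so PexV is inactive.
c-di-GMP is absent, so TorR is inactive.
With no repressor bound, *orvD* is transcribed.
So OrvD is produced and active.
cAMP is present, so WexP is active.
No repressor is bound and WexP is active, so *qilT* is transcribed.
So QilT is produced and active.
Xylulose is absent, so GorC is inactive.
Activator OrvD is present, so *kosW* is transcribed.
→ *kosW* is ON in B.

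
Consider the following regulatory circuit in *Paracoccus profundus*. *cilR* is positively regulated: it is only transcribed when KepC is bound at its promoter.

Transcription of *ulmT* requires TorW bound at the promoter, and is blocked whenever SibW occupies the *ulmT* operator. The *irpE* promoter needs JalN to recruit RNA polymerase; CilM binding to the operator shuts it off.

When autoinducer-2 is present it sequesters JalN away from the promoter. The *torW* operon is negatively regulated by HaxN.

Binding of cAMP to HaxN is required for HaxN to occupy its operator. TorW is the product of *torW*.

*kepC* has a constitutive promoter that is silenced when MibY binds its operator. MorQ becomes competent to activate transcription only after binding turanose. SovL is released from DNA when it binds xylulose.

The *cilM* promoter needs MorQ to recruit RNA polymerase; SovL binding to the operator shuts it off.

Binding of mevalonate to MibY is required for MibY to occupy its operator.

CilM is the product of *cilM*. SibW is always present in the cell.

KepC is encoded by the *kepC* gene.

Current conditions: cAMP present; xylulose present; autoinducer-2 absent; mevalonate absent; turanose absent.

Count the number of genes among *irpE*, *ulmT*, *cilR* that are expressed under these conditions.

Xylulose is present, so SovL is inactive.
Turanose is absent, so MorQ is inactive.
Required activator MorQ is absent, so *cilM* is not transcribed.
So CilM is not produced.
Autoinducer-2 is absent, so JalN is active.
No repressor is bound and JalN is active, so *irpE* is transcribed.
→ *irpE* is ON.
SibW is produced constitutively and is active.
cAMP is present, so HaxN is active.
With repressor HaxN bound, *torW* is not transcribed.
So TorW is not produced.
With repressor SibW bound, *ulmT* is not transcribed.
→ *ulmT* is OFF.
Mevalonate is absent, so MibY is inactive.
With no repressor bound, *kepC* is transcribed.
So KepC is produced and active.
No repressor is bound and KepC is active, so *cilR* is transcribed.
→ *cilR* is ON.
2 of the 3 genes are transcribed.

2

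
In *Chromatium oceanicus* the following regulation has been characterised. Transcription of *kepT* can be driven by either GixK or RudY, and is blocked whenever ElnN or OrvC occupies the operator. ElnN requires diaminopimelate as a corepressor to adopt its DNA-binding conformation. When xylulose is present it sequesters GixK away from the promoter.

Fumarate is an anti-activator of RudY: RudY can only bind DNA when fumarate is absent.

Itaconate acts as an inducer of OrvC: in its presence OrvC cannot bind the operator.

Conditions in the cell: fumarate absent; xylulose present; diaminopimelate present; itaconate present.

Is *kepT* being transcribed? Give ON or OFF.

Diaminopimelate is present, so ElnN is active.
Xylulose is present, so GixK is inactive.
Itaconate is present, so OrvC is inactive.
Fumarate is absent, so RudY is active.
With repressor ElnN bound, *kepT* is not transcribed.

OFF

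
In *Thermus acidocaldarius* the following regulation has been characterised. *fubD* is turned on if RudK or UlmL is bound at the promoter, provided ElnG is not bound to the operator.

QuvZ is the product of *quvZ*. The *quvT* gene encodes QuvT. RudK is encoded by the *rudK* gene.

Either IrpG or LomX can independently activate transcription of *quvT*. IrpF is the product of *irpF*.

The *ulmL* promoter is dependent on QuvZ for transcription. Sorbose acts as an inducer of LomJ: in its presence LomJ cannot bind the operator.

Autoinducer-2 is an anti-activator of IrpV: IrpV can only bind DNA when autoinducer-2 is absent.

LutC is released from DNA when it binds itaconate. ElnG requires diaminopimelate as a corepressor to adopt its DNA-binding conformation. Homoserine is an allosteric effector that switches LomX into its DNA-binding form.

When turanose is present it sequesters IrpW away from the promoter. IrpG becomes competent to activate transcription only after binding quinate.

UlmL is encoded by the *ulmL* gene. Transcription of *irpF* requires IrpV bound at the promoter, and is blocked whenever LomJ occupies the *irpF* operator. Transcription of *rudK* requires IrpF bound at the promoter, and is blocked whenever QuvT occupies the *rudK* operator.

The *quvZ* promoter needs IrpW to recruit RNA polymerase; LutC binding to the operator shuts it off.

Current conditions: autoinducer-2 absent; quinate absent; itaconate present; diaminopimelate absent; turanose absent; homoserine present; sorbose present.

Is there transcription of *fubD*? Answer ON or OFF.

ON

Sorbose is present, so LomJ is inactive.
Autoinducer-2 is absent, so IrpV is active.
No repressor is bound and IrpV is active, so *irpF* is transcribed.
So IrpF is produced and active.
Quinate is absent, so IrpG is inactive.
Homoserine is present, so LomX is active.
Activator LomX is present, so *quvT* is transcribed.
So QuvT is produced and active.
With repressor QuvT bound, *rudK* is not transcribed.
So RudK is not produced.
Turanose is absent, so IrpW is active.
Itaconate is present, so LutC is inactive.
No repressor is bound and IrpW is active, so *quvZ* is transcribed.
So QuvZ is produced and active.
No repressor is bound and QuvZ is active, so *ulmL* is transcribed.
So UlmL is produced and active.
Diaminopimelate is absent, so ElnG is inactive.
Activator UlmL is present, so *fubD* is transcribed.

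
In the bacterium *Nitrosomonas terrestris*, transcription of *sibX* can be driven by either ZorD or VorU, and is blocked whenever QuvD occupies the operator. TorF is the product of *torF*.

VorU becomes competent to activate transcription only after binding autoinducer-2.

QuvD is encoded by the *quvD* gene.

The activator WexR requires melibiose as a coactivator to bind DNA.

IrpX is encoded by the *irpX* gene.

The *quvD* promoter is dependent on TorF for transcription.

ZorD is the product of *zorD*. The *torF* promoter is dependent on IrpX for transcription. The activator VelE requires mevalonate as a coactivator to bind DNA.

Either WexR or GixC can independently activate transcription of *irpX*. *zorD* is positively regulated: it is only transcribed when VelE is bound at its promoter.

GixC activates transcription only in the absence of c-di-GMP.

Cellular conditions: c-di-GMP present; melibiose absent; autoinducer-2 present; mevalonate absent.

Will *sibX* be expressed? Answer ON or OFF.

ON

Mevalonate is absent, so VelE is inactive.
Required activator VelE is absent, so *zorD* is not transcribed.
So ZorD is not produced.
Autoinducer-2 is present, so VorU is active.
Melibiose is absent, so WexR is inactive.
c-di-GMP is present, so GixC is inactive.
No activator is available at the *irpX* promoter, so *irpX* is not transcribed.
So IrpX is not produced.
Required activator IrpX is absent, so *torF* is not transcribed.
So TorF is not produced.
Required activator TorF is absent, so *quvD* is not transcribed.
So QuvD is not produced.
Activator VorU is present, so *sibX* is transcribed.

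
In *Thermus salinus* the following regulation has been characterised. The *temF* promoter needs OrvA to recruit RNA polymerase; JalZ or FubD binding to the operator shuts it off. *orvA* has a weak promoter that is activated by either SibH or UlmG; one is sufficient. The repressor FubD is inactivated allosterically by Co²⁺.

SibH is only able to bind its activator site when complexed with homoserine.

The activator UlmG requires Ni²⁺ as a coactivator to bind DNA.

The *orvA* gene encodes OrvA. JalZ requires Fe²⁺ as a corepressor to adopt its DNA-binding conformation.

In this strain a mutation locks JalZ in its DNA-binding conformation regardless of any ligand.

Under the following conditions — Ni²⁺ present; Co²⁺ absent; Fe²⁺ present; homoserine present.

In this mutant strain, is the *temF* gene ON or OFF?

OFF

Homoserine is present, so SibH is active.
Ni²⁺ is present, so UlmG is active.
Activator SibH is present, so *orvA* is transcribed.
So OrvA is produced and active.
JalZ is constitutively active in this strain.
Co²⁺ is absent, so FubD is active.
With repressor JalZ bound, *temF* is not transcribed.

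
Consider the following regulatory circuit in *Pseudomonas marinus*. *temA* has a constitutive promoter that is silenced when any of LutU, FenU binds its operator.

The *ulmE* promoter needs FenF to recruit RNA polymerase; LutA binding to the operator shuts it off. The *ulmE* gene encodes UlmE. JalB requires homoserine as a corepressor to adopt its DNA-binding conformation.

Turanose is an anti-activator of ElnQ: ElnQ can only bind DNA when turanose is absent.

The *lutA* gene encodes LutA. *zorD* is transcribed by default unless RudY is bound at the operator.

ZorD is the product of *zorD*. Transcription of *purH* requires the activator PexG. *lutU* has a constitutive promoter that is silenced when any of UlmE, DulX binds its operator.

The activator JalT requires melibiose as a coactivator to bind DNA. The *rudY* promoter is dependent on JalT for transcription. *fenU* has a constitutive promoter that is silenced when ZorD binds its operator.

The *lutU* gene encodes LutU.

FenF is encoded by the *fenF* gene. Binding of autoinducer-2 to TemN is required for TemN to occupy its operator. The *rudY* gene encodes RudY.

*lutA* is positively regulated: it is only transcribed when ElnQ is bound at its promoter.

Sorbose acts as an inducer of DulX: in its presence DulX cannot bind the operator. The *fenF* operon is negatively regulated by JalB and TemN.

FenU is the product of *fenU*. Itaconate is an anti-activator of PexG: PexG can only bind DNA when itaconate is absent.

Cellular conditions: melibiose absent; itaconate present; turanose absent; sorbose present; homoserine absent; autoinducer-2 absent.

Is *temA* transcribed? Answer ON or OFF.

OFF

Turanose is absent, so ElnQ is active.
No repressor is bound and ElnQ is active, so *lutA* is transcribed.
So LutA is produced and active.
Homoserine is absent, so JalB is inactive.
Autoinducer-2 is absent, so TemN is inactive.
With no repressor bound, *fenF* is transcribed.
So FenF is produced and active.
With repressor LutA bound, *ulmE* is not transcribed.
So UlmE is not produced.
Sorbose is present, so DulX is inactive.
With no repressor bound, *lutU* is transcribed.
So LutU is produced and active.
Melibiose is absent, so JalT is inactive.
Required activator JalT is absent, so *rudY* is not transcribed.
So RudY is not produced.
With no repressor bound, *zorD* is transcribed.
So ZorD is produced and active.
With repressor ZorD bound, *fenU* is not transcribed.
So FenU is not produced.
With repressor LutU bound, *temA* is not transcribed.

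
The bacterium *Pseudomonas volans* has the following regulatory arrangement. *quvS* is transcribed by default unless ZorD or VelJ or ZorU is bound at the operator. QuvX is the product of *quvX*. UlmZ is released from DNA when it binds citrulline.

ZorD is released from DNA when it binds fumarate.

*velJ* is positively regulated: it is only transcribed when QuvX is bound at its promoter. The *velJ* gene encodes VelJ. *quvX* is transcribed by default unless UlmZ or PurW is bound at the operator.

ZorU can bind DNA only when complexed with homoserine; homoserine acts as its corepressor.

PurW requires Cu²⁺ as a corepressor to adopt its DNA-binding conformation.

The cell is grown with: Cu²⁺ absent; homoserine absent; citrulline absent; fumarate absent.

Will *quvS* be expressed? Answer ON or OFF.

Fumarate is absent, so ZorD is active.
Citrulline is absent, so UlmZ is active.
Cu²⁺ is absent, so PurW is inactive.
With repressor UlmZ bound, *quvX* is not transcribed.
So QuvX is not produced.
Required activator QuvX is absent, so *velJ* is not transcribed.
So VelJ is not produced.
Homoserine is absent, so ZorU is inactive.
With repressor ZorD bound, *quvS* is not transcribed.

OFF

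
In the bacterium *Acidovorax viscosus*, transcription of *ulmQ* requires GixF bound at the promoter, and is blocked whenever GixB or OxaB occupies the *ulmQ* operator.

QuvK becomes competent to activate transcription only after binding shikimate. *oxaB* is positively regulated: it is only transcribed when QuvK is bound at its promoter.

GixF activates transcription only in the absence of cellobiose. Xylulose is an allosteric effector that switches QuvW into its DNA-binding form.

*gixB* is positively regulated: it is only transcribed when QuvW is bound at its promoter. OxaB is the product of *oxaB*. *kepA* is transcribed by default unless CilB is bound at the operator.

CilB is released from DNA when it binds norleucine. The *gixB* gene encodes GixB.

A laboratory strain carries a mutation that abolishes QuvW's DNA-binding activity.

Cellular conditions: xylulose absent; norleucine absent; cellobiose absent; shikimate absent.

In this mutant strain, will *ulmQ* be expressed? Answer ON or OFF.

QuvW is non-functional in this strain, so it has no effect.
Required activator QuvW is absent, so *gixB* is not transcribed.
So GixB is not produced.
Shikimate is absent, so QuvK is inactive.
Required activator QuvK is absent, so *oxaB* is not transcribed.
So OxaB is not produced.
Cellobiose is absent, so GixF is active.
No repressor is bound and GixF is active, so *ulmQ* is transcribed.

ON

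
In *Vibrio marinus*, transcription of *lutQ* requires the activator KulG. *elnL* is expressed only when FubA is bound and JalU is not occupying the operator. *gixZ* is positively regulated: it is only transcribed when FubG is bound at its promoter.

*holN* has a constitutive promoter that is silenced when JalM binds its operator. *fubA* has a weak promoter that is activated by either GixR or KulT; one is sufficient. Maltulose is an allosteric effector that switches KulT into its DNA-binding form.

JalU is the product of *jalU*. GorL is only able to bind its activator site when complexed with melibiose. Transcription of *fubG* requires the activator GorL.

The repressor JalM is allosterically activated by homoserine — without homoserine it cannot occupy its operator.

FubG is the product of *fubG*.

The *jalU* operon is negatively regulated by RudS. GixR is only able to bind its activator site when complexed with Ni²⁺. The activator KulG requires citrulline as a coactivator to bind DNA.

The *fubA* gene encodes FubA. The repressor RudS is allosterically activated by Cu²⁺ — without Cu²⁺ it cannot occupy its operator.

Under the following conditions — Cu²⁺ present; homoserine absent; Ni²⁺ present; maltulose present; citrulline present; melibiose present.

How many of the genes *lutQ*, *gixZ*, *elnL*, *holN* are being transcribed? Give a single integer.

Citrulline is present, so KulG is active.
No repressor is bound and KulG is active, so *lutQ* is transcribed.
→ *lutQ* is ON.
Melibiose is present, so GorL is active.
No repressor is bound and GorL is active, so *fubG* is transcribed.
So FubG is produced and active.
No repressor is bound and FubG is active, so *gixZ* is transcribed.
→ *gixZ* is ON.
Cu²⁺ is present, so RudS is active.
With repressor RudS bound, *jalU* is not transcribed.
So JalU is not produced.
Ni²⁺ is present, so GixR is active.
Maltulose is present, so KulT is active.
Activator GixR is present, so *fubA* is transcribed.
So FubA is produced and active.
No repressor is bound and FubA is active, so *elnL* is transcribed.
→ *elnL* is ON.
Homoserine is absent, so JalM is inactive.
With no repressor bound, *holN* is transcribed.
→ *holN* is ON.
4 of the 4 genes are transcribed.

4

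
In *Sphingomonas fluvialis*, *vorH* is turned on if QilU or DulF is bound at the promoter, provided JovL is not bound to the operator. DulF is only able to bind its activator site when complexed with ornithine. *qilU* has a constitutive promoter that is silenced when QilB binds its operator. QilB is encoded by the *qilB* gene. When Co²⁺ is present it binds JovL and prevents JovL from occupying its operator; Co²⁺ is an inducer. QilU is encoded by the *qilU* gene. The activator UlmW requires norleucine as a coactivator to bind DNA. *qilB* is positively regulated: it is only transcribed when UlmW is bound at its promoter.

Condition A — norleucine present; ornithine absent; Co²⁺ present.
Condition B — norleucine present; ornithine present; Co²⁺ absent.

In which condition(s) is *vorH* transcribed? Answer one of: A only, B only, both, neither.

neither

Condition A:
Norleucine is present, so UlmW is active.
No repressor is bound and UlmW is active, so *qilB* is transcribed.
So QilB is produced and active.
With repressor QilB bound, *qilU* is not transcribed.
So QilU is not produced.
Ornithine is absent, so DulF is inactive.
Co²⁺ is present, so JovL is inactive.
No activator is available at the *vorH* promoter, so *vorH* is not transcribed.
→ *vorH* is OFF in A.
Condition B:
Norleucine is present, so UlmW is active.
No repressor is bound and UlmW is active, so *qilB* is transcribed.
So QilB is produced and active.
With repressor QilB bound, *qilU* is not transcribed.
So QilU is not produced.
Ornithine is present, so DulF is active.
Co²⁺ is absent, so JovL is active.
With repressor JovL bound, *vorH* is not transcribed.
→ *vorH* is OFF in B.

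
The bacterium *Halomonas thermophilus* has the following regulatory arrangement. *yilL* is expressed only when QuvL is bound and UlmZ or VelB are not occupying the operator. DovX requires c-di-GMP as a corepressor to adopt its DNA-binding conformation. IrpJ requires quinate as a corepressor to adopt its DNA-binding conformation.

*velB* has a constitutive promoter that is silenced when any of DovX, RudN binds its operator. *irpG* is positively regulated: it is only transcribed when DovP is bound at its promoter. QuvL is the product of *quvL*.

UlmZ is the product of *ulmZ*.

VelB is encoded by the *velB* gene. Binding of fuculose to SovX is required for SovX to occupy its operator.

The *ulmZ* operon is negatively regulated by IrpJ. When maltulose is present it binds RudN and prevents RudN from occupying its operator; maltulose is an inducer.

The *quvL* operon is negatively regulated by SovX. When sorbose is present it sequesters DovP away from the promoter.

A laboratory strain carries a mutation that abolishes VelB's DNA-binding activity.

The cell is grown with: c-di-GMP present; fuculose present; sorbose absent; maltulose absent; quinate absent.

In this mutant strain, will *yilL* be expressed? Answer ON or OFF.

Quinate is absent, so IrpJ is inactive.
With no repressor bound, *ulmZ* is transcribed.
So UlmZ is produced and active.
Fuculose is present, so SovX is active.
With repressor SovX bound, *quvL* is not transcribed.
So QuvL is not produced.
VelB is non-functional in this strain, so it has no effect.
With repressor UlmZ bound, *yilL* is not transcribed.

OFF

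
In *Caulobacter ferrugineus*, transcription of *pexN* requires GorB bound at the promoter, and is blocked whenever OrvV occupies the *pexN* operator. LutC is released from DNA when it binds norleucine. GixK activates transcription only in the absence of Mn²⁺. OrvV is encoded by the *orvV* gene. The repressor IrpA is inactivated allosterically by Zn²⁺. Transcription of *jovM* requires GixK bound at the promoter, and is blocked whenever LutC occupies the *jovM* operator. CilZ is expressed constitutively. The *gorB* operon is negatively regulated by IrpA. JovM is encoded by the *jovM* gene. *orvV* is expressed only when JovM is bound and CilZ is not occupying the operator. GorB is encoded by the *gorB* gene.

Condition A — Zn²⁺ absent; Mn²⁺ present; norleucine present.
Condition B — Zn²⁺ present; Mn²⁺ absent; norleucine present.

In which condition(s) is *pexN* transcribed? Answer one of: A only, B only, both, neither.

Condition A:
Zn²⁺ is absent, so IrpA is active.
With repressor IrpA bound, *gorB* is not transcribed.
So GorB is not produced.
Mn²⁺ is present, so GixK is inactive.
Norleucine is present, so LutC is inactive.
Required activator GixK is absent, so *jovM* is not transcribed.
So JovM is not produced.
CilZ is produced constitutively and is active.
With repressor CilZ bound, *orvV* is not transcribed.
So OrvV is not produced.
Required activator GorB is absent, so *pexN* is not transcribed.
→ *pexN* is OFF in A.
Condition B:
Zn²⁺ is present, so IrpA is inactive.
With no repressor bound, *gorB* is transcribed.
So GorB is produced and active.
Mn²⁺ is absent, so GixK is active.
Norleucine is present, so LutC is inactive.
No repressor is bound and GixK is active, so *jovM* is transcribed.
So JovM is produced and active.
CilZ is produced constitutively and is active.
With repressor CilZ bound, *orvV* is not transcribed.
So OrvV is not produced.
No repressor is bound and GorB is active, so *pexN* is transcribed.
→ *pexN* is ON in B.

B only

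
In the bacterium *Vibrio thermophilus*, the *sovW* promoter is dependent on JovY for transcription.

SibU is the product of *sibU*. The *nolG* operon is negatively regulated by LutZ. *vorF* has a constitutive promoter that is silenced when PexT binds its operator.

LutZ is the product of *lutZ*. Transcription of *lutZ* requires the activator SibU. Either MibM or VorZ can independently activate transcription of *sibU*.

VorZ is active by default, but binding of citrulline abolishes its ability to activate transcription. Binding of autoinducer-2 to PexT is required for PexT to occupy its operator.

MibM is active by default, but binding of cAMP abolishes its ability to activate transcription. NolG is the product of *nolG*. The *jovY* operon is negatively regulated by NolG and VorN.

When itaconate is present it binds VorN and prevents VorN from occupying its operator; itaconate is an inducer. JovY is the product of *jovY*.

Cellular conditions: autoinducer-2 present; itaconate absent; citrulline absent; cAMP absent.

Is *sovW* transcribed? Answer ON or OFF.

cAMP is absent, so MibM is active.
Citrulline is absent, so VorZ is active.
Activator MibM is present, so *sibU* is transcribed.
So SibU is produced and active.
No repressor is bound and SibU is active, so *lutZ* is transcribed.
So LutZ is produced and active.
With repressor LutZ bound, *nolG* is not transcribed.
So NolG is not produced.
Itaconate is absent, so VorN is active.
With repressor VorN bound, *jovY* is not transcribed.
So JovY is not produced.
Required activator JovY is absent, so *sovW* is not transcribed.

OFF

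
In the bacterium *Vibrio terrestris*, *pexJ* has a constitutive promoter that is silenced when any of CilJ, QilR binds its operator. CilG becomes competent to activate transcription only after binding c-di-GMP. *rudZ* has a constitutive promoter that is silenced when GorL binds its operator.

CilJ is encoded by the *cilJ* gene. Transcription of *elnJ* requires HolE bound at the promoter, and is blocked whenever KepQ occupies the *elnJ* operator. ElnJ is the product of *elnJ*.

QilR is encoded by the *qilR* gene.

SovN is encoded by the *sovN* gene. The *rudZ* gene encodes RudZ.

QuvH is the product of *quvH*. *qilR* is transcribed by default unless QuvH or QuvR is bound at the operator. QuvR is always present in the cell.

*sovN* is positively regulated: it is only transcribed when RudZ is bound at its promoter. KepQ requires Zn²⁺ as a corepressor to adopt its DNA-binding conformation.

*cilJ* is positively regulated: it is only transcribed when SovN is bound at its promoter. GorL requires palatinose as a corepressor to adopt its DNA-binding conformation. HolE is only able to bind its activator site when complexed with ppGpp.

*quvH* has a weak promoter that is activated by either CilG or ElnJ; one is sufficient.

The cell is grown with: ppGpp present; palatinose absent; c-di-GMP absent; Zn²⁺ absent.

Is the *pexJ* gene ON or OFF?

Palatinose is absent, so GorL is inactive.
With no repressor bound, *rudZ* is transcribed.
So RudZ is produced and active.
No repressor is bound and RudZ is active, so *sovN* is transcribed.
So SovN is produced and active.
No repressor is bound and SovN is active, so *cilJ* is transcribed.
So CilJ is produced and active.
c-di-GMP is absent, so CilG is inactive.
Zn²⁺ is absent, so KepQ is inactive.
ppGpp is present, so HolE is active.
No repressor is bound and HolE is active, so *elnJ* is transcribed.
So ElnJ is produced and active.
Activator ElnJ is present, so *quvH* is transcribed.
So QuvH is produced and active.
QuvR is produced constitutively and is active.
With repressor QuvH bound, *qilR* is not transcribed.
So QilR is not produced.
With repressor CilJ bound, *pexJ* is not transcribed.

OFF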